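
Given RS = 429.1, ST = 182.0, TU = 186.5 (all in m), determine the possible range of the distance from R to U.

The maximum is all hops collinear in one direction: 429.1 + 182.0 + 186.5 = 797.6.
The longest hop is 429.1; the others sum to 368.5. Folding the others back against it leaves at least 429.1 − 368.5 = 60.6.

60.6 ≤ RU ≤ 797.6 m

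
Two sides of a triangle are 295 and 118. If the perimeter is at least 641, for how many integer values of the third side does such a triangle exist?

Triangle inequality: 177 < x < 413. Perimeter ≥ 641 gives x ≥ 641 − 295 − 118 = 228.
So 228 ≤ x < 413; integers 228 through 412: 185 values.

185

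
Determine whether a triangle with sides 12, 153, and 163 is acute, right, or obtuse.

obtuse

Compare the square of the longest side to the sum of squares of the other two: 12² + 153² = 23553 < 26569 = 163².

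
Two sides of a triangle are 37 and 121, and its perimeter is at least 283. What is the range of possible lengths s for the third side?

Triangle inequality alone gives 84 < s < 158.
The perimeter condition gives s ≥ 283 − 37 − 121 = 125.
Intersecting the two: 125 ≤ s < 158.

125 ≤ s < 158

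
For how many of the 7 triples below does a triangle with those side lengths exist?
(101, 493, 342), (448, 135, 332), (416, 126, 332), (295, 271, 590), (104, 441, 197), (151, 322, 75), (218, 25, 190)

(101,342,493): 101+342 ≤ 493 → not valid
(135,332,448): 135+332 > 448 → valid
(126,332,416): 126+332 > 416 → valid
(271,295,590): 271+295 ≤ 590 → not valid
(104,197,441): 104+197 ≤ 441 → not valid
(75,151,322): 75+151 ≤ 322 → not valid
(25,190,218): 25+190 ≤ 218 → not valid
2 of the 7 triples form a triangle.

2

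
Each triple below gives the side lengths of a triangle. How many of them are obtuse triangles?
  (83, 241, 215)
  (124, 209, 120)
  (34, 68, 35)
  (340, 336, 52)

3

(83,241,215): 83²+215² = 53114 < 58081 = 241² → obtuse
(124,209,120): 120²+124² = 29776 < 43681 = 209² → obtuse
(34,68,35): 34²+35² = 2381 < 4624 = 68² → obtuse
(340,336,52): 52²+336² = 115600 = 340² → right
3 of the 4 are obtuse.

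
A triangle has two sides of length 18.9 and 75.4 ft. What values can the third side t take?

56.5 < t < 94.3

By the triangle inequality, t must be less than 18.9 + 75.4 = 94.3 and greater than |18.9 − 75.4| = 56.5.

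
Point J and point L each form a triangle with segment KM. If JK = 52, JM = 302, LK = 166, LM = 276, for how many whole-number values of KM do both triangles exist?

103

From triangle JKM: 250 < KM < 354.
From triangle LKM: 110 < KM < 442.
Intersection: 250 < KM < 354, so integers 251 through 353: 103 values.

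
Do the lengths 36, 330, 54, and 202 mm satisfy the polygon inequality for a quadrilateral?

For a quadrilateral, each side must be shorter than the sum of the others.
Here the longest side is 330, but the remaining 3 sides sum to only 292.

No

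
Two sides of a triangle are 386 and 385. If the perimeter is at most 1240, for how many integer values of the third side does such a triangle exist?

468

Triangle inequality: 1 < x < 771. Perimeter ≤ 1240 gives x ≤ 1240 − 386 − 385 = 469.
So 1 < x ≤ 469; integers 2 through 469: 468 values.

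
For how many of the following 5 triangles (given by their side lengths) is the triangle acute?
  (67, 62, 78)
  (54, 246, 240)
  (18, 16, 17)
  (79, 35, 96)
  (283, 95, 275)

3

(67,62,78): 62²+67² = 8333 > 6084 = 78² → acute
(54,246,240): 54²+240² = 60516 = 246² → right
(18,16,17): 16²+17² = 545 > 324 = 18² → acute
(79,35,96): 35²+79² = 7466 < 9216 = 96² → obtuse
(283,95,275): 95²+275² = 84650 > 80089 = 283² → acute
3 of the 5 are acute.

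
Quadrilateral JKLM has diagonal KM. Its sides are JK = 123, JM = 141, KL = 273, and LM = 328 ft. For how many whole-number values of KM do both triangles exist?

208

From triangle JKM: 18 < KM < 264.
From triangle LKM: 55 < KM < 601.
Intersection: 55 < KM < 264, so integers 56 through 263: 208 values.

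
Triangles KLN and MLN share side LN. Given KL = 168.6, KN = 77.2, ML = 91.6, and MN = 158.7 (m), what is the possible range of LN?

From triangle KLN: |168.6 − 77.2| < LN < 168.6 + 77.2, i.e. 91.4 < LN < 245.8.
From triangle MLN: 67.1 < LN < 250.3.
Both must hold, so LN lies in the intersection.

91.4 < LN < 245.8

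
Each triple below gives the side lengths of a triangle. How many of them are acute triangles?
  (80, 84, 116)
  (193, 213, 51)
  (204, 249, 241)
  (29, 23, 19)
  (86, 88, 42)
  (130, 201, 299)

(80,84,116): 80²+84² = 13456 = 116² → right
(193,213,51): 51²+193² = 39850 < 45369 = 213² → obtuse
(204,249,241): 204²+241² = 99697 > 62001 = 249² → acute
(29,23,19): 19²+23² = 890 > 841 = 29² → acute
(86,88,42): 42²+86² = 9160 > 7744 = 88² → acute
(130,201,299): 130²+201² = 57301 < 89401 = 299² → obtuse
3 of the 6 are acute.

3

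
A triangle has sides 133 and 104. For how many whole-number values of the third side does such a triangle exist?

The third side lies in the open interval (29, 237).
Integers from 30 to 236 inclusive: 236 − 30 + 1 = 207.

207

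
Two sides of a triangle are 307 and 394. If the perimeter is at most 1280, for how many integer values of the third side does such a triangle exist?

Triangle inequality: 87 < x < 701. Perimeter ≤ 1280 gives x ≤ 1280 − 307 − 394 = 579.
So 87 < x ≤ 579; integers 88 through 579: 492 values.

492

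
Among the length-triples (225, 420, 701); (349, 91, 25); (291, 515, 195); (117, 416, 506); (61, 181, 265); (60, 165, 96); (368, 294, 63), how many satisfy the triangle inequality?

(225,420,701): 225+420 ≤ 701 → not valid
(25,91,349): 25+91 ≤ 349 → not valid
(195,291,515): 195+291 ≤ 515 → not valid
(117,416,506): 117+416 > 506 → valid
(61,181,265): 61+181 ≤ 265 → not valid
(60,96,165): 60+96 ≤ 165 → not valid
(63,294,368): 63+294 ≤ 368 → not valid
1 of the 7 triples forms a triangle.

1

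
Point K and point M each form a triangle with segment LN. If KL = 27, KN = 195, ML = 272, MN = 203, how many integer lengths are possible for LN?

53

From triangle KLN: 168 < LN < 222.
From triangle MLN: 69 < LN < 475.
Intersection: 168 < LN < 222, so integers 169 through 221: 53 values.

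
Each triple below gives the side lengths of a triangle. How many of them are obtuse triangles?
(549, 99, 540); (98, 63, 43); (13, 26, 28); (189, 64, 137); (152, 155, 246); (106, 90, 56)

3

(549,99,540): 99²+540² = 301401 = 549² → right
(98,63,43): 43²+63² = 5818 < 9604 = 98² → obtuse
(13,26,28): 13²+26² = 845 > 784 = 28² → acute
(189,64,137): 64²+137² = 22865 < 35721 = 189² → obtuse
(152,155,246): 152²+155² = 47129 < 60516 = 246² → obtuse
(106,90,56): 56²+90² = 11236 = 106² → right
3 of the 6 are obtuse.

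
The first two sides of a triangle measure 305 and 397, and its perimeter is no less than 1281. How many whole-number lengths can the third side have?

Triangle inequality: 92 < x < 702. Perimeter ≥ 1281 gives x ≥ 1281 − 305 − 397 = 579.
So 579 ≤ x < 702; integers 579 through 701: 123 values.

123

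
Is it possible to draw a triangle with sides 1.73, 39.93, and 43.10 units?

The longest side is 43.10, but the other two sum to only 41.66.
41.66 < 43.10, so the triangle inequality fails.

No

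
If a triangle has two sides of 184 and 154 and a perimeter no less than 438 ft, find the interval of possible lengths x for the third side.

100 ≤ x < 338

Triangle inequality alone gives 30 < x < 338.
The perimeter condition gives x ≥ 438 − 184 − 154 = 100.
Intersecting the two: 100 ≤ x < 338.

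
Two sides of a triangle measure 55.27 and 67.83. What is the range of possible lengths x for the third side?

By the triangle inequality, x must be less than 55.27 + 67.83 = 123.10 and greater than |55.27 − 67.83| = 12.56.

12.56 < x < 123.10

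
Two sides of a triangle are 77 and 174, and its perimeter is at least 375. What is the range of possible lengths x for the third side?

Triangle inequality alone gives 97 < x < 251.
The perimeter condition gives x ≥ 375 − 77 − 174 = 124.
Intersecting the two: 124 ≤ x < 251.

124 ≤ x < 251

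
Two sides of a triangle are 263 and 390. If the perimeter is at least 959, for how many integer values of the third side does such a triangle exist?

Triangle inequality: 127 < x < 653. Perimeter ≥ 959 gives x ≥ 959 − 263 − 390 = 306.
So 306 ≤ x < 653; integers 306 through 652: 347 values.

347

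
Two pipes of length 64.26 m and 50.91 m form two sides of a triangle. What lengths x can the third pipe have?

13.35 < x < 115.17 (m)

By the triangle inequality, x must be less than 64.26 + 50.91 = 115.17 and greater than |64.26 − 50.91| = 13.35.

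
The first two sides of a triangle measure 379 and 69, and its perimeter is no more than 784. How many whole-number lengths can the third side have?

Triangle inequality: 310 < x < 448. Perimeter ≤ 784 gives x ≤ 784 − 379 − 69 = 336.
So 310 < x ≤ 336; integers 311 through 336: 26 values.

26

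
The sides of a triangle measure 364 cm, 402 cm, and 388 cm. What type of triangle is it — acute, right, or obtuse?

acute

Compare the square of the longest side to the sum of squares of the other two: 364² + 388² = 283040 > 161604 = 402².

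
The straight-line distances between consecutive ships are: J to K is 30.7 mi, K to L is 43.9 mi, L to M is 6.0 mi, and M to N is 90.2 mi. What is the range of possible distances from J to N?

The maximum is all hops collinear in one direction: 30.7 + 43.9 + 6.0 + 90.2 = 170.8.
The longest hop is 90.2; the others sum to 80.6. Folding the others back against it leaves at least 90.2 − 80.6 = 9.6.

9.6 ≤ JN ≤ 170.8 mi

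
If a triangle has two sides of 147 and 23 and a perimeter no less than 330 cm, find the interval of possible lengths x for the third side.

160 ≤ x < 170 cm

Triangle inequality alone gives 124 < x < 170.
The perimeter condition gives x ≥ 330 − 147 − 23 = 160.
Intersecting the two: 160 ≤ x < 170.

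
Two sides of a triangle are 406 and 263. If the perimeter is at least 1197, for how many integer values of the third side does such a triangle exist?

Triangle inequality: 143 < x < 669. Perimeter ≥ 1197 gives x ≥ 1197 − 406 − 263 = 528.
So 528 ≤ x < 669; integers 528 through 668: 141 values.

141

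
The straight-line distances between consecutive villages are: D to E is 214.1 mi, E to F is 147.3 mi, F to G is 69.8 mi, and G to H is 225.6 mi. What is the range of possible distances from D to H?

The maximum is all hops collinear in one direction: 214.1 + 147.3 + 69.8 + 225.6 = 656.8.
The longest hop is 225.6; the others sum to 431.2. Since 225.6 ≤ 431.2, the path can fold back on itself completely, so the minimum distance is 0.

0 ≤ DH ≤ 656.8 mi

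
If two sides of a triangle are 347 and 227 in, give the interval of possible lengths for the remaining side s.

By the triangle inequality, s must be less than 347 + 227 = 574 and greater than |347 − 227| = 120.

120 < s < 574 (in)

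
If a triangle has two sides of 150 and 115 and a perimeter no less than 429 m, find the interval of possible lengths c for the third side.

164 ≤ c < 265

Triangle inequality alone gives 35 < c < 265.
The perimeter condition gives c ≥ 429 − 150 − 115 = 164.
Intersecting the two: 164 ≤ c < 265.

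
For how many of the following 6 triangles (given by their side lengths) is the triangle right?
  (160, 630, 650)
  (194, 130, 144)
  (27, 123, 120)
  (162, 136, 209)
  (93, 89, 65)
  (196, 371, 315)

(160,630,650): 160²+630² = 422500 = 650² → right
(194,130,144): 130²+144² = 37636 = 194² → right
(27,123,120): 27²+120² = 15129 = 123² → right
(162,136,209): 136²+162² = 44740 > 43681 = 209² → acute
(93,89,65): 65²+89² = 12146 > 8649 = 93² → acute
(196,371,315): 196²+315² = 137641 = 371² → right
4 of the 6 are right.

4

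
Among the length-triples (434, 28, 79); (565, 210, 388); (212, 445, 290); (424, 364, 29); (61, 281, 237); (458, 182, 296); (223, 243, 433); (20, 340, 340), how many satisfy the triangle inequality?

6

(28,79,434): 28+79 ≤ 434 → not valid
(210,388,565): 210+388 > 565 → valid
(212,290,445): 212+290 > 445 → valid
(29,364,424): 29+364 ≤ 424 → not valid
(61,237,281): 61+237 > 281 → valid
(182,296,458): 182+296 > 458 → valid
(223,243,433): 223+243 > 433 → valid
(20,340,340): 20+340 > 340 → valid
6 of the 8 triples form a triangle.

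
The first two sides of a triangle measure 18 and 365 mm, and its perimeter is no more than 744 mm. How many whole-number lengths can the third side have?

14

Triangle inequality: 347 < x < 383. Perimeter ≤ 744 gives x ≤ 744 − 18 − 365 = 361.
So 347 < x ≤ 361; integers 348 through 361: 14 values.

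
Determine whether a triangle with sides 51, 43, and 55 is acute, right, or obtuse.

Compare the square of the longest side to the sum of squares of the other two: 43² + 51² = 4450 > 3025 = 55².

acute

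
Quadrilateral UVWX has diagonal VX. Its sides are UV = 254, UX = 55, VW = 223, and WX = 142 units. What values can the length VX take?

From triangle UVX: |254 − 55| < VX < 254 + 55, i.e. 199 < VX < 309.
From triangle WVX: 81 < VX < 365.
Both must hold, so VX lies in the intersection.

199 < VX < 309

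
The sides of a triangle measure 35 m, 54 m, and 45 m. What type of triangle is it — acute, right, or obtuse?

acute

Compare the square of the longest side to the sum of squares of the other two: 35² + 45² = 3250 > 2916 = 54².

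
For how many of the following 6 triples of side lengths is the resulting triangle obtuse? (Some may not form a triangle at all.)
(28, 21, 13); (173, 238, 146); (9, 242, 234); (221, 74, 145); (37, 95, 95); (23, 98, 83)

4

(28,21,13): 13²+21² = 610 < 784 = 28² → obtuse
(173,238,146): 146²+173² = 51245 < 56644 = 238² → obtuse
(9,242,234): 9²+234² = 54837 < 58564 = 242² → obtuse
(221,74,145): 74+145 ≤ 221, not a triangle
(37,95,95): 37²+95² = 10394 > 9025 = 95² → acute
(23,98,83): 23²+83² = 7418 < 9604 = 98² → obtuse
4 of the 6 are obtuse.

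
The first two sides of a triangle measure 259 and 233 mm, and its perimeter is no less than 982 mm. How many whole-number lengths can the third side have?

2

Triangle inequality: 26 < x < 492. Perimeter ≥ 982 gives x ≥ 982 − 259 − 233 = 490.
So 490 ≤ x < 492; integers 490 through 491: 2 values.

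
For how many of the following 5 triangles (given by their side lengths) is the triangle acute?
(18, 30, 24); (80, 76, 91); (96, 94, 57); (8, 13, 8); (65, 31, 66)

(18,30,24): 18²+24² = 900 = 30² → right
(80,76,91): 76²+80² = 12176 > 8281 = 91² → acute
(96,94,57): 57²+94² = 12085 > 9216 = 96² → acute
(8,13,8): 8²+8² = 128 < 169 = 13² → obtuse
(65,31,66): 31²+65² = 5186 > 4356 = 66² → acute
3 of the 5 are acute.

3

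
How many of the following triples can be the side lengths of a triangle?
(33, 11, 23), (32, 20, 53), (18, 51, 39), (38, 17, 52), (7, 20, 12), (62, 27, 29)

(11,23,33): 11+23 > 33 → valid
(20,32,53): 20+32 ≤ 53 → not valid
(18,39,51): 18+39 > 51 → valid
(17,38,52): 17+38 > 52 → valid
(7,12,20): 7+12 ≤ 20 → not valid
(27,29,62): 27+29 ≤ 62 → not valid
3 of the 6 triples form a triangle.

3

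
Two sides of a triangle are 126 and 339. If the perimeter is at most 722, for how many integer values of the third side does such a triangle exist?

44

Triangle inequality: 213 < x < 465. Perimeter ≤ 722 gives x ≤ 722 − 126 − 339 = 257.
So 213 < x ≤ 257; integers 214 through 257: 44 values.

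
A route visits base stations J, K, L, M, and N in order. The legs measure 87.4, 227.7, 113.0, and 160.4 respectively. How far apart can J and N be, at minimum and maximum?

The maximum is all hops collinear in one direction: 87.4 + 227.7 + 113.0 + 160.4 = 588.5.
The longest hop is 227.7; the others sum to 360.8. Since 227.7 ≤ 360.8, the path can fold back on itself completely, so the minimum distance is 0.

0 ≤ JN ≤ 588.5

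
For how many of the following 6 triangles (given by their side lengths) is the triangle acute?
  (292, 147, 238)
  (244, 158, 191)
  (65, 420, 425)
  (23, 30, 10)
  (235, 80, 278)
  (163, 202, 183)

(292,147,238): 147²+238² = 78253 < 85264 = 292² → obtuse
(244,158,191): 158²+191² = 61445 > 59536 = 244² → acute
(65,420,425): 65²+420² = 180625 = 425² → right
(23,30,10): 10²+23² = 629 < 900 = 30² → obtuse
(235,80,278): 80²+235² = 61625 < 77284 = 278² → obtuse
(163,202,183): 163²+183² = 60058 > 40804 = 202² → acute
2 of the 6 are acute.

2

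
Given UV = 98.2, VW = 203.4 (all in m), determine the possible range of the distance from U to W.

By the triangle inequality, |98.2 − 203.4| ≤ UW ≤ 98.2 + 203.4.

105.2 ≤ UW ≤ 301.6 m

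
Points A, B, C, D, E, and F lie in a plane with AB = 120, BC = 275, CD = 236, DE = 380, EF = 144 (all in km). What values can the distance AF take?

0 ≤ AF ≤ 1155 km

The maximum is all hops collinear in one direction: 120 + 275 + 236 + 380 + 144 = 1155.
The longest hop is 380; the others sum to 775. Since 380 ≤ 775, the path can fold back on itself completely, so the minimum distance is 0.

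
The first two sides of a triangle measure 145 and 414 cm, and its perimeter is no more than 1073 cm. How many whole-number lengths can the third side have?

245

Triangle inequality: 269 < x < 559. Perimeter ≤ 1073 gives x ≤ 1073 − 145 − 414 = 514.
So 269 < x ≤ 514; integers 270 through 514: 245 values.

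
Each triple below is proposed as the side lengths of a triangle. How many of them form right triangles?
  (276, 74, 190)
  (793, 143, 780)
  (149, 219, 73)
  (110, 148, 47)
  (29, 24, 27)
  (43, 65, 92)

(276,74,190): 74+190 ≤ 276, not a triangle
(793,143,780): 143²+780² = 628849 = 793² → right
(149,219,73): 73²+149² = 27530 < 47961 = 219² → obtuse
(110,148,47): 47²+110² = 14309 < 21904 = 148² → obtuse
(29,24,27): 24²+27² = 1305 > 841 = 29² → acute
(43,65,92): 43²+65² = 6074 < 8464 = 92² → obtuse
1 of the 6 is right.

1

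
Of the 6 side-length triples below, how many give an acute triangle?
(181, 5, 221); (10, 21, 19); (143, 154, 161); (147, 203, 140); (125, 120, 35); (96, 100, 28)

2

(181,5,221): 5+181 ≤ 221, not a triangle
(10,21,19): 10²+19² = 461 > 441 = 21² → acute
(143,154,161): 143²+154² = 44165 > 25921 = 161² → acute
(147,203,140): 140²+147² = 41209 = 203² → right
(125,120,35): 35²+120² = 15625 = 125² → right
(96,100,28): 28²+96² = 10000 = 100² → right
2 of the 6 are acute.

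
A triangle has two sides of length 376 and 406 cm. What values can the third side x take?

By the triangle inequality, x must be less than 376 + 406 = 782 and greater than |376 − 406| = 30.

30 < x < 782 (cm)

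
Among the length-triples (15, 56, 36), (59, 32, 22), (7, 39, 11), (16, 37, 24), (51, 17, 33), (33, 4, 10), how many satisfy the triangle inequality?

1

(15,36,56): 15+36 ≤ 56 → not valid
(22,32,59): 22+32 ≤ 59 → not valid
(7,11,39): 7+11 ≤ 39 → not valid
(16,24,37): 16+24 > 37 → valid
(17,33,51): 17+33 ≤ 51 → not valid
(4,10,33): 4+10 ≤ 33 → not valid
1 of the 6 triples forms a triangle.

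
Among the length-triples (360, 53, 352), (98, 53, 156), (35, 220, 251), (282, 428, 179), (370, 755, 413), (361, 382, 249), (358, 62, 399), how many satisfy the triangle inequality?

(53,352,360): 53+352 > 360 → valid
(53,98,156): 53+98 ≤ 156 → not valid
(35,220,251): 35+220 > 251 → valid
(179,282,428): 179+282 > 428 → valid
(370,413,755): 370+413 > 755 → valid
(249,361,382): 249+361 > 382 → valid
(62,358,399): 62+358 > 399 → valid
6 of the 7 triples form a triangle.

6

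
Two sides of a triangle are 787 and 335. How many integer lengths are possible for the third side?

669

The third side lies in the open interval (452, 1122).
Integers from 453 to 1121 inclusive: 1121 − 453 + 1 = 669.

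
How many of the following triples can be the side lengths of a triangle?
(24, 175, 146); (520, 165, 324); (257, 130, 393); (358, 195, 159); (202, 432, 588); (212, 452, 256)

(24,146,175): 24+146 ≤ 175 → not valid
(165,324,520): 165+324 ≤ 520 → not valid
(130,257,393): 130+257 ≤ 393 → not valid
(159,195,358): 159+195 ≤ 358 → not valid
(202,432,588): 202+432 > 588 → valid
(212,256,452): 212+256 > 452 → valid
2 of the 6 triples form a triangle.

2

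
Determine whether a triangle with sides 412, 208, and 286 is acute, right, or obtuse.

Compare the square of the longest side to the sum of squares of the other two: 208² + 286² = 125060 < 169744 = 412².

obtuse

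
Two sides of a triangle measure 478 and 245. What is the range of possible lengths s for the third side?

By the triangle inequality, s must be less than 478 + 245 = 723 and greater than |478 − 245| = 233.

233 < s < 723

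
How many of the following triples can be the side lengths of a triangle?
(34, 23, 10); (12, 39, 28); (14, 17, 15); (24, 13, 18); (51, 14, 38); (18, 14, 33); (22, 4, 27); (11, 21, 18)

5

(10,23,34): 10+23 ≤ 34 → not valid
(12,28,39): 12+28 > 39 → valid
(14,15,17): 14+15 > 17 → valid
(13,18,24): 13+18 > 24 → valid
(14,38,51): 14+38 > 51 → valid
(14,18,33): 14+18 ≤ 33 → not valid
(4,22,27): 4+22 ≤ 27 → not valid
(11,18,21): 11+18 > 21 → valid
5 of the 8 triples form a triangle.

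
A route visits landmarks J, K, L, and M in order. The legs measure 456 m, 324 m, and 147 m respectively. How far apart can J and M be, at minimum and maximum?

The maximum is all hops collinear in one direction: 456 + 324 + 147 = 927.
The longest hop is 456; the others sum to 471. Since 456 ≤ 471, the path can fold back on itself completely, so the minimum distance is 0.

0 ≤ JM ≤ 927 m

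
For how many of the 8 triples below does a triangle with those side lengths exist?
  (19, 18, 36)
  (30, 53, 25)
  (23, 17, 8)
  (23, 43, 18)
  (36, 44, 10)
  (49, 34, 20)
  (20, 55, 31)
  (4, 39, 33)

5

(18,19,36): 18+19 > 36 → valid
(25,30,53): 25+30 > 53 → valid
(8,17,23): 8+17 > 23 → valid
(18,23,43): 18+23 ≤ 43 → not valid
(10,36,44): 10+36 > 44 → valid
(20,34,49): 20+34 > 49 → valid
(20,31,55): 20+31 ≤ 55 → not valid
(4,33,39): 4+33 ≤ 39 → not valid
5 of the 8 triples form a triangle.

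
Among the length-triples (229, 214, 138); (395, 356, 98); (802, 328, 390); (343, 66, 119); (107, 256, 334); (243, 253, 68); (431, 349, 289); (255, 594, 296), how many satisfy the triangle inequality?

5

(138,214,229): 138+214 > 229 → valid
(98,356,395): 98+356 > 395 → valid
(328,390,802): 328+390 ≤ 802 → not valid
(66,119,343): 66+119 ≤ 343 → not valid
(107,256,334): 107+256 > 334 → valid
(68,243,253): 68+243 > 253 → valid
(289,349,431): 289+349 > 431 → valid
(255,296,594): 255+296 ≤ 594 → not valid
5 of the 8 triples form a triangle.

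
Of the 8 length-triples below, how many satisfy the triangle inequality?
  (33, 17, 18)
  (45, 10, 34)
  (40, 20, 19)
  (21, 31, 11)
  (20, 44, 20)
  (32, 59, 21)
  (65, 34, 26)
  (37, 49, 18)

(17,18,33): 17+18 > 33 → valid
(10,34,45): 10+34 ≤ 45 → not valid
(19,20,40): 19+20 ≤ 40 → not valid
(11,21,31): 11+21 > 31 → valid
(20,20,44): 20+20 ≤ 44 → not valid
(21,32,59): 21+32 ≤ 59 → not valid
(26,34,65): 26+34 ≤ 65 → not valid
(18,37,49): 18+37 > 49 → valid
3 of the 8 triples form a triangle.

3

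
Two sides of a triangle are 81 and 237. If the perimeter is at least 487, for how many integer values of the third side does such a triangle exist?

Triangle inequality: 156 < x < 318. Perimeter ≥ 487 gives x ≥ 487 − 81 − 237 = 169.
So 169 ≤ x < 318; integers 169 through 317: 149 values.

149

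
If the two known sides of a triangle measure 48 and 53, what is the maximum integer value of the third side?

The third side must be strictly less than 48 + 53 = 101.
The largest integer below 101 is 100.

100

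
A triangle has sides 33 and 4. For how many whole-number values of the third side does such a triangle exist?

The third side lies in the open interval (29, 37).
Integers from 30 to 36 inclusive: 36 − 30 + 1 = 7.

7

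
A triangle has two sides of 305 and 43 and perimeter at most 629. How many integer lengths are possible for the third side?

19

Triangle inequality: 262 < x < 348. Perimeter ≤ 629 gives x ≤ 629 − 305 − 43 = 281.
So 262 < x ≤ 281; integers 263 through 281: 19 values.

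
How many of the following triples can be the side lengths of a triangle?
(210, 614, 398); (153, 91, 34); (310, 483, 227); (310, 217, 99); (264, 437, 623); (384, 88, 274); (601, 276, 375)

(210,398,614): 210+398 ≤ 614 → not valid
(34,91,153): 34+91 ≤ 153 → not valid
(227,310,483): 227+310 > 483 → valid
(99,217,310): 99+217 > 310 → valid
(264,437,623): 264+437 > 623 → valid
(88,274,384): 88+274 ≤ 384 → not valid
(276,375,601): 276+375 > 601 → valid
4 of the 7 triples form a triangle.

4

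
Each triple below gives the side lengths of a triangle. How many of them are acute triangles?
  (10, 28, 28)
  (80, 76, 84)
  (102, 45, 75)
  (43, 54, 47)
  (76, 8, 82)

3

(10,28,28): 10²+28² = 884 > 784 = 28² → acute
(80,76,84): 76²+80² = 12176 > 7056 = 84² → acute
(102,45,75): 45²+75² = 7650 < 10404 = 102² → obtuse
(43,54,47): 43²+47² = 4058 > 2916 = 54² → acute
(76,8,82): 8²+76² = 5840 < 6724 = 82² → obtuse
3 of the 5 are acute.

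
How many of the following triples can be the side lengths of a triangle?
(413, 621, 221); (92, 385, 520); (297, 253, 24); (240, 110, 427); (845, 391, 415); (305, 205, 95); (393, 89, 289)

1

(221,413,621): 221+413 > 621 → valid
(92,385,520): 92+385 ≤ 520 → not valid
(24,253,297): 24+253 ≤ 297 → not valid
(110,240,427): 110+240 ≤ 427 → not valid
(391,415,845): 391+415 ≤ 845 → not valid
(95,205,305): 95+205 ≤ 305 → not valid
(89,289,393): 89+289 ≤ 393 → not valid
1 of the 7 triples forms a triangle.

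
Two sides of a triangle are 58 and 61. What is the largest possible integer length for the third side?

The third side must be strictly less than 58 + 61 = 119.
The largest integer below 119 is 118.

118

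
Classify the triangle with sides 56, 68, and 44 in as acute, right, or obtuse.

acute

Compare the square of the longest side to the sum of squares of the other two: 44² + 56² = 5072 > 4624 = 68².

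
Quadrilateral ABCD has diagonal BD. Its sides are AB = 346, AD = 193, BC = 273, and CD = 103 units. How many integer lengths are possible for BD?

From triangle ABD: 153 < BD < 539.
From triangle CBD: 170 < BD < 376.
Intersection: 170 < BD < 376, so integers 171 through 375: 205 values.

205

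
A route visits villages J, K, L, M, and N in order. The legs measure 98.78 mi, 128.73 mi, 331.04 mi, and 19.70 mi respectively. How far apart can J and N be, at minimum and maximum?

The maximum is all hops collinear in one direction: 98.78 + 128.73 + 331.04 + 19.70 = 578.25.
The longest hop is 331.04; the others sum to 247.21. Folding the others back against it leaves at least 331.04 − 247.21 = 83.83.

83.83 ≤ JN ≤ 578.25 mi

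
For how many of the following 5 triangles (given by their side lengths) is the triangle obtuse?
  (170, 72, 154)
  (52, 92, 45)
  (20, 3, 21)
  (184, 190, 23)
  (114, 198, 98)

(170,72,154): 72²+154² = 28900 = 170² → right
(52,92,45): 45²+52² = 4729 < 8464 = 92² → obtuse
(20,3,21): 3²+20² = 409 < 441 = 21² → obtuse
(184,190,23): 23²+184² = 34385 < 36100 = 190² → obtuse
(114,198,98): 98²+114² = 22600 < 39204 = 198² → obtuse
4 of the 5 are obtuse.

4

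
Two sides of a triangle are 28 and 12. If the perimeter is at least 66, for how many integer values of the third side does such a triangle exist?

Triangle inequality: 16 < x < 40. Perimeter ≥ 66 gives x ≥ 66 − 28 − 12 = 26.
So 26 ≤ x < 40; integers 26 through 39: 14 values.

14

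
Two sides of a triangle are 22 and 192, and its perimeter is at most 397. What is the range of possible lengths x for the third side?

Triangle inequality alone gives 170 < x < 214.
The perimeter condition gives x ≤ 397 − 22 − 192 = 183.
Intersecting the two: 170 < x ≤ 183.

170 < x ≤ 183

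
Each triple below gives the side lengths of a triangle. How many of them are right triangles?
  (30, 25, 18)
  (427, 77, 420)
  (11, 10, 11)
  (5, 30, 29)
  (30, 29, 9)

1

(30,25,18): 18²+25² = 949 > 900 = 30² → acute
(427,77,420): 77²+420² = 182329 = 427² → right
(11,10,11): 10²+11² = 221 > 121 = 11² → acute
(5,30,29): 5²+29² = 866 < 900 = 30² → obtuse
(30,29,9): 9²+29² = 922 > 900 = 30² → acute
1 of the 5 is right.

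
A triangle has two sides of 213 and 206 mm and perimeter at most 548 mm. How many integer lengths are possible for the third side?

122

Triangle inequality: 7 < x < 419. Perimeter ≤ 548 gives x ≤ 548 − 213 − 206 = 129.
So 7 < x ≤ 129; integers 8 through 129: 122 values.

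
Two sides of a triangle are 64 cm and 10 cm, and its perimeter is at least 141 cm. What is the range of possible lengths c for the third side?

Triangle inequality alone gives 54 < c < 74.
The perimeter condition gives c ≥ 141 − 64 − 10 = 67.
Intersecting the two: 67 ≤ c < 74.

67 ≤ c < 74 cm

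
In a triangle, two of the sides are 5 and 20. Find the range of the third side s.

15 < s < 25

By the triangle inequality, s must be less than 5 + 20 = 25 and greater than |5 − 20| = 15.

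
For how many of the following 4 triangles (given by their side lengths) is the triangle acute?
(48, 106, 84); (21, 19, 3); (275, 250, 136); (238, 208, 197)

(48,106,84): 48²+84² = 9360 < 11236 = 106² → obtuse
(21,19,3): 3²+19² = 370 < 441 = 21² → obtuse
(275,250,136): 136²+250² = 80996 > 75625 = 275² → acute
(238,208,197): 197²+208² = 82073 > 56644 = 238² → acute
2 of the 4 are acute.

2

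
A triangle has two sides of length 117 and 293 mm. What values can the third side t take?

By the triangle inequality, t must be less than 117 + 293 = 410 and greater than |117 − 293| = 176.

176 < t < 410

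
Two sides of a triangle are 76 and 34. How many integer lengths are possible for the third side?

The third side lies in the open interval (42, 110).
Integers from 43 to 109 inclusive: 109 − 43 + 1 = 67.

67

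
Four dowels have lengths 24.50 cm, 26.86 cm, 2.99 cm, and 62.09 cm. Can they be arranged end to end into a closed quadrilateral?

For a quadrilateral, each side must be shorter than the sum of the others.
Here the longest side is 62.09, but the remaining 3 sides sum to only 54.35.

No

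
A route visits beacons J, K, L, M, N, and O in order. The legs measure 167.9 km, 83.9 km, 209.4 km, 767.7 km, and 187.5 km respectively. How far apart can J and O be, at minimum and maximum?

119.0 ≤ JO ≤ 1416.4 km

The maximum is all hops collinear in one direction: 167.9 + 83.9 + 209.4 + 767.7 + 187.5 = 1416.4.
The longest hop is 767.7; the others sum to 648.7. Folding the others back against it leaves at least 767.7 − 648.7 = 119.0.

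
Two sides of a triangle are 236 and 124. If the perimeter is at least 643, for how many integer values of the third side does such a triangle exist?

77

Triangle inequality: 112 < x < 360. Perimeter ≥ 643 gives x ≥ 643 − 236 − 124 = 283.
So 283 ≤ x < 360; integers 283 through 359: 77 values.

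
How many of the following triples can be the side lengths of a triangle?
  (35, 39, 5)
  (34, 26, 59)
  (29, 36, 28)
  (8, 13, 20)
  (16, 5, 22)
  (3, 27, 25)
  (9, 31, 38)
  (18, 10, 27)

(5,35,39): 5+35 > 39 → valid
(26,34,59): 26+34 > 59 → valid
(28,29,36): 28+29 > 36 → valid
(8,13,20): 8+13 > 20 → valid
(5,16,22): 5+16 ≤ 22 → not valid
(3,25,27): 3+25 > 27 → valid
(9,31,38): 9+31 > 38 → valid
(10,18,27): 10+18 > 27 → valid
7 of the 8 triples form a triangle.

7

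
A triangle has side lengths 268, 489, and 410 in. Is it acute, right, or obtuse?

acute

Compare the square of the longest side to the sum of squares of the other two: 268² + 410² = 239924 > 239121 = 489².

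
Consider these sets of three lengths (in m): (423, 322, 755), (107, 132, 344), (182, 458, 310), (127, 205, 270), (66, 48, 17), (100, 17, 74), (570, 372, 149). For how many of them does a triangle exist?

(322,423,755): 322+423 ≤ 755 → not valid
(107,132,344): 107+132 ≤ 344 → not valid
(182,310,458): 182+310 > 458 → valid
(127,205,270): 127+205 > 270 → valid
(17,48,66): 17+48 ≤ 66 → not valid
(17,74,100): 17+74 ≤ 100 → not valid
(149,372,570): 149+372 ≤ 570 → not valid
2 of the 7 triples form a triangle.

2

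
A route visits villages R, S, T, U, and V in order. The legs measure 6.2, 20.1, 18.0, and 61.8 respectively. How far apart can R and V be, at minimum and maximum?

17.5 ≤ RV ≤ 106.1

The maximum is all hops collinear in one direction: 6.2 + 20.1 + 18.0 + 61.8 = 106.1.
The longest hop is 61.8; the others sum to 44.3. Folding the others back against it leaves at least 61.8 − 44.3 = 17.5.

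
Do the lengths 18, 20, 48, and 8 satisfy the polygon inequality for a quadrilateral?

For a quadrilateral, each side must be shorter than the sum of the others.
Here the longest side is 48, but the remaining 3 sides sum to only 46.

No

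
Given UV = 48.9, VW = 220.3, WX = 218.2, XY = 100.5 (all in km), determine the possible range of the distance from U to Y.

0 ≤ UY ≤ 587.9 km

The maximum is all hops collinear in one direction: 48.9 + 220.3 + 218.2 + 100.5 = 587.9.
The longest hop is 220.3; the others sum to 367.6. Since 220.3 ≤ 367.6, the path can fold back on itself completely, so the minimum distance is 0.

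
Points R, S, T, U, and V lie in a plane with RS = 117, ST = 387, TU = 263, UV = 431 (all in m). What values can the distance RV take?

0 ≤ RV ≤ 1198 m

The maximum is all hops collinear in one direction: 117 + 387 + 263 + 431 = 1198.
The longest hop is 431; the others sum to 767. Since 431 ≤ 767, the path can fold back on itself completely, so the minimum distance is 0.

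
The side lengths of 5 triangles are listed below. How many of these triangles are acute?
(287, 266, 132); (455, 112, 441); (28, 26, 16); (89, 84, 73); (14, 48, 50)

3

(287,266,132): 132²+266² = 88180 > 82369 = 287² → acute
(455,112,441): 112²+441² = 207025 = 455² → right
(28,26,16): 16²+26² = 932 > 784 = 28² → acute
(89,84,73): 73²+84² = 12385 > 7921 = 89² → acute
(14,48,50): 14²+48² = 2500 = 50² → right
3 of the 5 are acute.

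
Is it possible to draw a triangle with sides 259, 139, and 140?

Yes

The longest side is 259, and the other two sum to 279.
Since 279 > 259, the triangle inequality holds.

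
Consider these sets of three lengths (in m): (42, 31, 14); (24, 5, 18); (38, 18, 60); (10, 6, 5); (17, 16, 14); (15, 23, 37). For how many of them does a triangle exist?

4

(14,31,42): 14+31 > 42 → valid
(5,18,24): 5+18 ≤ 24 → not valid
(18,38,60): 18+38 ≤ 60 → not valid
(5,6,10): 5+6 > 10 → valid
(14,16,17): 14+16 > 17 → valid
(15,23,37): 15+23 > 37 → valid
4 of the 6 triples form a triangle.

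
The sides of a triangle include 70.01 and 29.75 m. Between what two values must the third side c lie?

By the triangle inequality, c must be less than 70.01 + 29.75 = 99.76 and greater than |70.01 − 29.75| = 40.26.

40.26 < c < 99.76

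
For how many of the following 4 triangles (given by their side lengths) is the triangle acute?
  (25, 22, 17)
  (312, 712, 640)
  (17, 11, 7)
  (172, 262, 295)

2

(25,22,17): 17²+22² = 773 > 625 = 25² → acute
(312,712,640): 312²+640² = 506944 = 712² → right
(17,11,7): 7²+11² = 170 < 289 = 17² → obtuse
(172,262,295): 172²+262² = 98228 > 87025 = 295² → acute
2 of the 4 are acute.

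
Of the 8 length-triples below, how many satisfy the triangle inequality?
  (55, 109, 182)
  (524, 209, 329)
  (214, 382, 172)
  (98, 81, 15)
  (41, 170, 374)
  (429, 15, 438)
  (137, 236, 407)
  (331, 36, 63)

(55,109,182): 55+109 ≤ 182 → not valid
(209,329,524): 209+329 > 524 → valid
(172,214,382): 172+214 > 382 → valid
(15,81,98): 15+81 ≤ 98 → not valid
(41,170,374): 41+170 ≤ 374 → not valid
(15,429,438): 15+429 > 438 → valid
(137,236,407): 137+236 ≤ 407 → not valid
(36,63,331): 36+63 ≤ 331 → not valid
3 of the 8 triples form a triangle.

3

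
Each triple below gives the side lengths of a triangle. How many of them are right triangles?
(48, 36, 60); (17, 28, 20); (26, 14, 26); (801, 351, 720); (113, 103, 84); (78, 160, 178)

(48,36,60): 36²+48² = 3600 = 60² → right
(17,28,20): 17²+20² = 689 < 784 = 28² → obtuse
(26,14,26): 14²+26² = 872 > 676 = 26² → acute
(801,351,720): 351²+720² = 641601 = 801² → right
(113,103,84): 84²+103² = 17665 > 12769 = 113² → acute
(78,160,178): 78²+160² = 31684 = 178² → right
3 of the 6 are right.

3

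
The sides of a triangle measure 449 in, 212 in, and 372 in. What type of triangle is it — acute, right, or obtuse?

obtuse

Compare the square of the longest side to the sum of squares of the other two: 212² + 372² = 183328 < 201601 = 449².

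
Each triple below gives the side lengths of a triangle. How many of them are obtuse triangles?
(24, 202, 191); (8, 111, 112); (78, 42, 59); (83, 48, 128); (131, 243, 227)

4

(24,202,191): 24²+191² = 37057 < 40804 = 202² → obtuse
(8,111,112): 8²+111² = 12385 < 12544 = 112² → obtuse
(78,42,59): 42²+59² = 5245 < 6084 = 78² → obtuse
(83,48,128): 48²+83² = 9193 < 16384 = 128² → obtuse
(131,243,227): 131²+227² = 68690 > 59049 = 243² → acute
4 of the 5 are obtuse.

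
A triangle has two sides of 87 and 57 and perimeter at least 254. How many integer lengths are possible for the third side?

34

Triangle inequality: 30 < x < 144. Perimeter ≥ 254 gives x ≥ 254 − 87 − 57 = 110.
So 110 ≤ x < 144; integers 110 through 143: 34 values.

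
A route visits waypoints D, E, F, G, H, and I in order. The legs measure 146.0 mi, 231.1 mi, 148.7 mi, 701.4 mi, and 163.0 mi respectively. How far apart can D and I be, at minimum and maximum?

12.6 ≤ DI ≤ 1390.2 mi

The maximum is all hops collinear in one direction: 146.0 + 231.1 + 148.7 + 701.4 + 163.0 = 1390.2.
The longest hop is 701.4; the others sum to 688.8. Folding the others back against it leaves at least 701.4 − 688.8 = 12.6.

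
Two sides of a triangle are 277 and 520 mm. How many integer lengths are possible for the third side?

553

The third side lies in the open interval (243, 797).
Integers from 244 to 796 inclusive: 796 − 244 + 1 = 553.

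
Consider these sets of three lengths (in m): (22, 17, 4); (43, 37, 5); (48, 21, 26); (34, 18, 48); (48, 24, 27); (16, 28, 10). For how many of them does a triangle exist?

(4,17,22): 4+17 ≤ 22 → not valid
(5,37,43): 5+37 ≤ 43 → not valid
(21,26,48): 21+26 ≤ 48 → not valid
(18,34,48): 18+34 > 48 → valid
(24,27,48): 24+27 > 48 → valid
(10,16,28): 10+16 ≤ 28 → not valid
2 of the 6 triples form a triangle.

2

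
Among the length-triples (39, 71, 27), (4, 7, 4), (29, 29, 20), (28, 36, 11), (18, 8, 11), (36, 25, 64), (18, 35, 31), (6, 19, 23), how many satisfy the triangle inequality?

6

(27,39,71): 27+39 ≤ 71 → not valid
(4,4,7): 4+4 > 7 → valid
(20,29,29): 20+29 > 29 → valid
(11,28,36): 11+28 > 36 → valid
(8,11,18): 8+11 > 18 → valid
(25,36,64): 25+36 ≤ 64 → not valid
(18,31,35): 18+31 > 35 → valid
(6,19,23): 6+19 > 23 → valid
6 of the 8 triples form a triangle.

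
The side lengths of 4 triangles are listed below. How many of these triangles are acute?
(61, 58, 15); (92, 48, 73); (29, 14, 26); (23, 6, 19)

1

(61,58,15): 15²+58² = 3589 < 3721 = 61² → obtuse
(92,48,73): 48²+73² = 7633 < 8464 = 92² → obtuse
(29,14,26): 14²+26² = 872 > 841 = 29² → acute
(23,6,19): 6²+19² = 397 < 529 = 23² → obtuse
1 of the 4 is acute.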